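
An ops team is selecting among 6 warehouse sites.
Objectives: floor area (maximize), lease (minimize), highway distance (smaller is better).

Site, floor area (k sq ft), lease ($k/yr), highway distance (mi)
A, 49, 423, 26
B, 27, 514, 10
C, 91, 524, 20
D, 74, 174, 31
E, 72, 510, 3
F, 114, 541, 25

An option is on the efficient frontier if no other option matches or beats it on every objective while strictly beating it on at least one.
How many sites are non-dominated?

5

A: not dominated.
B: dominated by E (floor area 72≥27, lease 510≤514, highway distance 3≤10).
C: not dominated.
D: not dominated (best lease).
E: not dominated (best highway distance).
F: not dominated (best floor area).
Pareto-optimal: A, C, D, E, F → 5.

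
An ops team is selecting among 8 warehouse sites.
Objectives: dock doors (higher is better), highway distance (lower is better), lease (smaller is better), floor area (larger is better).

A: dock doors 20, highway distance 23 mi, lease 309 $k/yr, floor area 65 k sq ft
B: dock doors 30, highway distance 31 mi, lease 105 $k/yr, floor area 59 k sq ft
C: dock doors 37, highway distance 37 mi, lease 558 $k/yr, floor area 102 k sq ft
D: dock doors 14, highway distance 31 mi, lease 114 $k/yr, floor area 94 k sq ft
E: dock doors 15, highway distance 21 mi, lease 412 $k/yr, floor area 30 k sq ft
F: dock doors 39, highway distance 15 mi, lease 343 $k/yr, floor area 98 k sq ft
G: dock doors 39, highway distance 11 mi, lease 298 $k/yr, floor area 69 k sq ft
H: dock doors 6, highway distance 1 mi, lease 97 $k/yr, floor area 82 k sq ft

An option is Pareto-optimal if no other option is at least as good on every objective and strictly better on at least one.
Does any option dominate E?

Yes

F vs E: dock doors 39≥15, highway distance 15≤21, lease 343≤412, floor area 98≥30 — F is at least as good on every objective and strictly better on at least one, so F dominates E.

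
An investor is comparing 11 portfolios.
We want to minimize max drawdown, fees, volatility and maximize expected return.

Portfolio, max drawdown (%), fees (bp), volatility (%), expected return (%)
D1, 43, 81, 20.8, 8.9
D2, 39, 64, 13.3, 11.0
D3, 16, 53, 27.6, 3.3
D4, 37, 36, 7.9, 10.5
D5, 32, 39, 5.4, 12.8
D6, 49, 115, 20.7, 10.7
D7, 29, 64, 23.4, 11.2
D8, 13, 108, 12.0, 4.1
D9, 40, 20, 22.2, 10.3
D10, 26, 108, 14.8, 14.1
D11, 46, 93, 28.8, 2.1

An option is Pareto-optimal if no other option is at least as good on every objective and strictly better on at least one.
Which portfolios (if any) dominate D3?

none

D1: worse on max drawdown (43 vs 16).
D2: worse on max drawdown (39 vs 16).
D4: worse on max drawdown (37 vs 16).
D5: worse on max drawdown (32 vs 16).
D6: worse on max drawdown (49 vs 16).
D7: worse on max drawdown (29 vs 16).
D8: worse on fees (108 vs 53).
D9: worse on max drawdown (40 vs 16).
D10: worse on max drawdown (26 vs 16).
D11: worse on max drawdown (46 vs 16).
No option dominates D3.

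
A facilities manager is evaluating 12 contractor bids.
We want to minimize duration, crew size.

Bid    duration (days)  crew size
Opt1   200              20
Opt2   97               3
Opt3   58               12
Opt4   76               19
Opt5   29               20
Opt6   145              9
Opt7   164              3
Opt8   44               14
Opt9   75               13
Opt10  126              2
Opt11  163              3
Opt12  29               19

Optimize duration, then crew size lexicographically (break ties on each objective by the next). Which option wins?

Opt12

First minimize duration: best is 29, kept {Opt5, Opt12}.
Then minimize crew size: best is 19, kept {Opt12}.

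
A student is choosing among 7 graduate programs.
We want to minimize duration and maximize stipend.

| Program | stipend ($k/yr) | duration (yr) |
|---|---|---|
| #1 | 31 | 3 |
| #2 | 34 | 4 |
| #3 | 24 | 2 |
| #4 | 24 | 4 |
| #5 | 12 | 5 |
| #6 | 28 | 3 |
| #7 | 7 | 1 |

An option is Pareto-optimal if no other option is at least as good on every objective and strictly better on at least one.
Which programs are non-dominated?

#1: not dominated.
#2: not dominated (best stipend).
#3: not dominated.
#4: dominated by #1 (stipend 31≥24, duration 3≤4).
#5: dominated by #1 (stipend 31≥12, duration 3≤5).
#6: dominated by #1 (stipend 31≥28, duration 3≤3).
#7: not dominated (best duration).

#1, #2, #3, #7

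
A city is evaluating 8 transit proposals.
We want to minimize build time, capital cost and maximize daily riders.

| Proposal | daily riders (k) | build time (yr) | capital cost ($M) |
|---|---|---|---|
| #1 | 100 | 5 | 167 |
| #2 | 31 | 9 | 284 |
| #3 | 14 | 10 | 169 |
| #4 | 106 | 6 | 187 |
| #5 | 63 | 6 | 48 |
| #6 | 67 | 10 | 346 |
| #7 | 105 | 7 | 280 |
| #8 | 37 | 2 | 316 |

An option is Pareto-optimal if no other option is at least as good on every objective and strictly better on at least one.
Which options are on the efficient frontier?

#1, #4, #5, #8

#1: not dominated.
#2: dominated by #1 (daily riders 100≥31, build time 5≤9, capital cost 167≤284).
#3: dominated by #1 (daily riders 100≥14, build time 5≤10, capital cost 167≤169).
#4: not dominated (best daily riders).
#5: not dominated (best capital cost).
#6: dominated by #1 (daily riders 100≥67, build time 5≤10, capital cost 167≤346).
#7: dominated by #4 (daily riders 106≥105, build time 6≤7, capital cost 187≤280).
#8: not dominated (best build time).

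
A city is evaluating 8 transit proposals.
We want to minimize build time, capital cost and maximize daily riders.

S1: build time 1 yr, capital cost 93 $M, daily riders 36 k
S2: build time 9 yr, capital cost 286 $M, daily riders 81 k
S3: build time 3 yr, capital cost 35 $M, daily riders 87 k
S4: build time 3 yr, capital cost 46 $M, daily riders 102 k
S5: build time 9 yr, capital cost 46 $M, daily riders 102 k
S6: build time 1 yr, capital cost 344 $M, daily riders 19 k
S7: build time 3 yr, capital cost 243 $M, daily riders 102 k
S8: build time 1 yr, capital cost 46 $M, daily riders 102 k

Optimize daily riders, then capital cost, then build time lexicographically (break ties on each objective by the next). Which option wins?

S8

First maximize daily riders: best is 102, kept {S4, S5, S7, S8}.
Then minimize capital cost: best is 46, kept {S4, S5, S8}.
Then minimize build time: best is 1, kept {S8}.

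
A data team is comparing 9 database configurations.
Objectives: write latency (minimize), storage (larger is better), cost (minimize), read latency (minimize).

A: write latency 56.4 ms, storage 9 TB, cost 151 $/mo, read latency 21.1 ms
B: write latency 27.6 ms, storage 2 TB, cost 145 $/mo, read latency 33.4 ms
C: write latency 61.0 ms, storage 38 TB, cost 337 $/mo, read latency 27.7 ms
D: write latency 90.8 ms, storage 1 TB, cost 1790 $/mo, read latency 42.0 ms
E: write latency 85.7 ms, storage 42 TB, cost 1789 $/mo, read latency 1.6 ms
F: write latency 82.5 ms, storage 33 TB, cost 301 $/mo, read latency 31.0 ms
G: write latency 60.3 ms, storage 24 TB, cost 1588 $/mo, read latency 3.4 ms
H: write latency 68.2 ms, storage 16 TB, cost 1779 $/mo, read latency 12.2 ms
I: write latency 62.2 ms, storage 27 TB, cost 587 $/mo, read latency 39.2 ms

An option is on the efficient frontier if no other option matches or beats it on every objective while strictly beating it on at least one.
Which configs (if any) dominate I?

C

C: write latency 61.0≤62.2, storage 38≥27, cost 337≤587, read latency 27.7≤39.2 — dominates I.
Others (A, B, D, E, F, G, H) are each worse than I on at least one objective.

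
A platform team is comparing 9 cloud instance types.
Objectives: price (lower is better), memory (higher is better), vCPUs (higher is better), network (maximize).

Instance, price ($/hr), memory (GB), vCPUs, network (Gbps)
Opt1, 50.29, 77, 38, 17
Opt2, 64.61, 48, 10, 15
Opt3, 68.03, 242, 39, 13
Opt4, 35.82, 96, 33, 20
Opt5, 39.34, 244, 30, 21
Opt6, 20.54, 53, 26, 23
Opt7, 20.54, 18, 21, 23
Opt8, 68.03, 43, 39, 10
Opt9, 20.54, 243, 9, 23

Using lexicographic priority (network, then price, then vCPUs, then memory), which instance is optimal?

First maximize network: best is 23, kept {Opt6, Opt7, Opt9}.
Then minimize price: best is 20.54, kept {Opt6, Opt7, Opt9}.
Then maximize vCPUs: best is 26, kept {Opt6}.

Opt6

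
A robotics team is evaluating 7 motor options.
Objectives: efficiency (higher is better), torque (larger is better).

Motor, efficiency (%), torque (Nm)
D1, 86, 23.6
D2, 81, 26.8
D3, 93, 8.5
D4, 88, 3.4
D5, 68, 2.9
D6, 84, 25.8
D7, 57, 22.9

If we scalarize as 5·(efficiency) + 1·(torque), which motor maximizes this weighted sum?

D3

D1: 5·86 + 1·23.6 = 453.6
D2: 5·81 + 1·26.8 = 431.8
D3: 5·93 + 1·8.5 = 473.5
D4: 5·88 + 1·3.4 = 443.4
D5: 5·68 + 1·2.9 = 342.9
D6: 5·84 + 1·25.8 = 445.8
D7: 5·57 + 1·22.9 = 307.9
Highest: D3 at 473.5.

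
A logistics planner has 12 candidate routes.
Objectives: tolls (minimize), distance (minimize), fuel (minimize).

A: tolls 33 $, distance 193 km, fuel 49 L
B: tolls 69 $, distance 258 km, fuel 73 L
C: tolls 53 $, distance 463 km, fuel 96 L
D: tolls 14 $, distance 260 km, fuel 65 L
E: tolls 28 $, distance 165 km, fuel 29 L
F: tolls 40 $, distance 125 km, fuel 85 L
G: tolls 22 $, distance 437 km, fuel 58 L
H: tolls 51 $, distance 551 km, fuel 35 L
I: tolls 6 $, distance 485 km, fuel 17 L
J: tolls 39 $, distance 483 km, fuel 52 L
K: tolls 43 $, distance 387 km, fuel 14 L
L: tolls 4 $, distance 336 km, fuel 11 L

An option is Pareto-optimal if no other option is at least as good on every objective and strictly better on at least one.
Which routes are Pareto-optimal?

A: dominated by E (tolls 28≤33, distance 165≤193, fuel 29≤49).
B: dominated by A (tolls 33≤69, distance 193≤258, fuel 49≤73).
C: dominated by A (tolls 33≤53, distance 193≤463, fuel 49≤96).
D: not dominated.
E: not dominated.
F: not dominated (best distance).
G: dominated by L (tolls 4≤22, distance 336≤437, fuel 11≤58).
H: dominated by E (tolls 28≤51, distance 165≤551, fuel 29≤35).
I: dominated by L (tolls 4≤6, distance 336≤485, fuel 11≤17).
J: dominated by A (tolls 33≤39, distance 193≤483, fuel 49≤52).
K: dominated by L (tolls 4≤43, distance 336≤387, fuel 11≤14).
L: not dominated (best tolls).

D, E, F, L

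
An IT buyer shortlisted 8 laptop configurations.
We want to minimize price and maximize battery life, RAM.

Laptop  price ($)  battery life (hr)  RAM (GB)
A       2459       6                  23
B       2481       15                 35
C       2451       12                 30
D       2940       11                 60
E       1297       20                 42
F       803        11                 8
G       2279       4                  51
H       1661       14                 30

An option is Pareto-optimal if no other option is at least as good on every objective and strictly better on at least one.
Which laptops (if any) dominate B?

E

E: price 1297≤2481, battery life 20≥15, RAM 42≥35 — dominates B.
Others (A, C, D, F, G, H) are each worse than B on at least one objective.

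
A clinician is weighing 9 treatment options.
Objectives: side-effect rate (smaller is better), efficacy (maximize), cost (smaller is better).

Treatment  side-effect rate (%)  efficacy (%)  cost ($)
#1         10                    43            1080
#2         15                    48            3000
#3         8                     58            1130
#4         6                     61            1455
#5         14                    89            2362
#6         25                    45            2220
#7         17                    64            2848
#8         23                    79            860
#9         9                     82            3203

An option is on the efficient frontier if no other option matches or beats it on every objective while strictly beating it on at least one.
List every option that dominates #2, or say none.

#3: side-effect rate 8≤15, efficacy 58≥48, cost 1130≤3000 — dominates #2.
#4: side-effect rate 6≤15, efficacy 61≥48, cost 1455≤3000 — dominates #2.
#5: side-effect rate 14≤15, efficacy 89≥48, cost 2362≤3000 — dominates #2.
Others (#1, #6, #7, #8, #9) are each worse than #2 on at least one objective.

#3, #4, #5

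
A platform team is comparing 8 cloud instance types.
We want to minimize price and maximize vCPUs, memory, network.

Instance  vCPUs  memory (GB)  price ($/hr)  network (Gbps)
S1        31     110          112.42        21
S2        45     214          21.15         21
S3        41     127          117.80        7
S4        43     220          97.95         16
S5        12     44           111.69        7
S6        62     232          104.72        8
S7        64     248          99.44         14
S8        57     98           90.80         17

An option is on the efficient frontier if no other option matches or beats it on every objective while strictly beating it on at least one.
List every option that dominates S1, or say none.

S2

S2: vCPUs 45≥31, memory 214≥110, price 21.15≤112.42, network 21≥21 — dominates S1.
Others (S3, S4, S5, S6, S7, S8) are each worse than S1 on at least one objective.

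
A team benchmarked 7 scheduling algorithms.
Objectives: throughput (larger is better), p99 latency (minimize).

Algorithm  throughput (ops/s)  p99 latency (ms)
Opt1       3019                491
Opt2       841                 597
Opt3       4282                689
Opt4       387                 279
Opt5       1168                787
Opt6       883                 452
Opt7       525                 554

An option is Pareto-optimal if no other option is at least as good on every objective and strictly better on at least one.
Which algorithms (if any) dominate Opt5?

Opt1, Opt3

Opt1: throughput 3019≥1168, p99 latency 491≤787 — dominates Opt5.
Opt3: throughput 4282≥1168, p99 latency 689≤787 — dominates Opt5.
Others (Opt2, Opt4, Opt6, Opt7) are each worse than Opt5 on at least one objective.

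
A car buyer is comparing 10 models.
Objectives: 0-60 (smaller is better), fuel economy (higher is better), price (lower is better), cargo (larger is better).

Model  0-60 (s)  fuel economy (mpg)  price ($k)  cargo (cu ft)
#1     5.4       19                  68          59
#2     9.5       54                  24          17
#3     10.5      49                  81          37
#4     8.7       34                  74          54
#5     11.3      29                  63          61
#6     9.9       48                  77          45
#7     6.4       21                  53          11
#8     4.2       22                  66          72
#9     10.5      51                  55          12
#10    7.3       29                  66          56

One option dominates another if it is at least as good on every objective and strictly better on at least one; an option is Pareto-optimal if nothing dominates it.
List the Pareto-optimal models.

#1: dominated by #8 (0-60 4.2≤5.4, fuel economy 22≥19, price 66≤68, cargo 72≥59).
#2: not dominated (best fuel economy).
#3: not dominated.
#4: not dominated.
#5: not dominated.
#6: not dominated.
#7: not dominated.
#8: not dominated (best 0-60).
#9: dominated by #2 (0-60 9.5≤10.5, fuel economy 54≥51, price 24≤55, cargo 17≥12).
#10: not dominated.

#2, #3, #4, #5, #6, #7, #8, #10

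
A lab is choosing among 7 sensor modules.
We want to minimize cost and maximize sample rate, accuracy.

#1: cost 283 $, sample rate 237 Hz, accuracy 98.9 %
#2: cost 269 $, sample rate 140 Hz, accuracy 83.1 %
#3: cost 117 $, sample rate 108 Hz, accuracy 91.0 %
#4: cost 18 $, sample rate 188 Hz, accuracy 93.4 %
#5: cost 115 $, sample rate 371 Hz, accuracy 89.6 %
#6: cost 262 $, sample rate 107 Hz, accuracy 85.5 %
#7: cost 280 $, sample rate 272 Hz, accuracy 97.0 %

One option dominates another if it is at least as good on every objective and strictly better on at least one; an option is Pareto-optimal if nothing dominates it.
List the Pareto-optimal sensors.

#1: not dominated (best accuracy).
#2: dominated by #4 (cost 18≤269, sample rate 188≥140, accuracy 93.4≥83.1).
#3: dominated by #4 (cost 18≤117, sample rate 188≥108, accuracy 93.4≥91.0).
#4: not dominated (best cost).
#5: not dominated (best sample rate).
#6: dominated by #3 (cost 117≤262, sample rate 108≥107, accuracy 91.0≥85.5).
#7: not dominated.

#1, #4, #5, #7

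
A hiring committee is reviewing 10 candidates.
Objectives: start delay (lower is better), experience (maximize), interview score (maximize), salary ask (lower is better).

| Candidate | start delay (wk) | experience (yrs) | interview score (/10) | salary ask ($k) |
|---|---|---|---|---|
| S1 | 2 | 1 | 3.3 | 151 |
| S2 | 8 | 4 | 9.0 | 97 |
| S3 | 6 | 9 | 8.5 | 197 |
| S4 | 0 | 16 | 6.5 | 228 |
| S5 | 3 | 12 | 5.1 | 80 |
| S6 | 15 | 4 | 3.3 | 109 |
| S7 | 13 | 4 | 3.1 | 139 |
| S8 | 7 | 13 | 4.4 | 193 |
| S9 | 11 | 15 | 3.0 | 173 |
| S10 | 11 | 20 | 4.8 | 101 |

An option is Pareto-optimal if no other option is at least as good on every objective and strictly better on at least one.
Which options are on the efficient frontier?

S1, S2, S3, S4, S5, S8, S10

S1: not dominated.
S2: not dominated (best interview score).
S3: not dominated.
S4: not dominated (best start delay).
S5: not dominated (best salary ask).
S6: dominated by S2 (start delay 8≤15, experience 4≥4, interview score 9.0≥3.3, salary ask 97≤109).
S7: dominated by S2 (start delay 8≤13, experience 4≥4, interview score 9.0≥3.1, salary ask 97≤139).
S8: not dominated.
S9: dominated by S10 (start delay 11≤11, experience 20≥15, interview score 4.8≥3.0, salary ask 101≤173).
S10: not dominated (best experience).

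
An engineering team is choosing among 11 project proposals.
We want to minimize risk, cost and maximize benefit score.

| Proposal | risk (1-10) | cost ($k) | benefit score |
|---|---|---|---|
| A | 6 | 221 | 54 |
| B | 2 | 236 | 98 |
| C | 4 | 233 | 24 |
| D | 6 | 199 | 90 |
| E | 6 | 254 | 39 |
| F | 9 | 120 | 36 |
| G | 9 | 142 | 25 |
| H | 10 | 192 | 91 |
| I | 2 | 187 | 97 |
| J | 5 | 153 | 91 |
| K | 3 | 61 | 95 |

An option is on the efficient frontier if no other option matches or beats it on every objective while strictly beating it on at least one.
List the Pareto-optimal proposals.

A: dominated by D (risk 6≤6, cost 199≤221, benefit score 90≥54).
B: not dominated (best benefit score).
C: dominated by I (risk 2≤4, cost 187≤233, benefit score 97≥24).
D: dominated by I (risk 2≤6, cost 187≤199, benefit score 97≥90).
E: dominated by A (risk 6≤6, cost 221≤254, benefit score 54≥39).
F: dominated by K (risk 3≤9, cost 61≤120, benefit score 95≥36).
G: dominated by F (risk 9≤9, cost 120≤142, benefit score 36≥25).
H: dominated by I (risk 2≤10, cost 187≤192, benefit score 97≥91).
I: not dominated.
J: dominated by K (risk 3≤5, cost 61≤153, benefit score 95≥91).
K: not dominated (best cost).

B, I, K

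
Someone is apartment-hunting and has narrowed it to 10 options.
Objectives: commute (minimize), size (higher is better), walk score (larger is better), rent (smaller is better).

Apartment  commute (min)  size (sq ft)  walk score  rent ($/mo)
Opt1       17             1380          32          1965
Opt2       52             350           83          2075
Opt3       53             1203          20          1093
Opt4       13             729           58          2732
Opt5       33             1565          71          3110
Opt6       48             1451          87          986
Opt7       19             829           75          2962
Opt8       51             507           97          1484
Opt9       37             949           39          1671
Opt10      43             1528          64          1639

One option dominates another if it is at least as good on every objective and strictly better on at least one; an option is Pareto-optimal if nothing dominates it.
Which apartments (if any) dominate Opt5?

none

Opt1: worse on size (1380 vs 1565).
Opt2: worse on commute (52 vs 33).
Opt3: worse on commute (53 vs 33).
Opt4: worse on size (729 vs 1565).
Opt6: worse on commute (48 vs 33).
Opt7: worse on size (829 vs 1565).
Opt8: worse on commute (51 vs 33).
Opt9: worse on commute (37 vs 33).
Opt10: worse on commute (43 vs 33).
No option dominates Opt5.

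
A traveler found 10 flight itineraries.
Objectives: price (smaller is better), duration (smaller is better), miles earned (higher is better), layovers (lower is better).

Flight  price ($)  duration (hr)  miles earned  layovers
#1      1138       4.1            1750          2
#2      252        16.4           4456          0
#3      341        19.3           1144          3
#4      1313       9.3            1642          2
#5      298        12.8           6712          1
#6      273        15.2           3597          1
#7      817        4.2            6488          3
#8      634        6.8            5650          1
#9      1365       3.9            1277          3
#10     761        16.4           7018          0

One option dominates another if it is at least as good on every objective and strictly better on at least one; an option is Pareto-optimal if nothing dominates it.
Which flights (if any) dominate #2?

none

#1: worse on price (1138 vs 252).
#3: worse on price (341 vs 252).
#4: worse on price (1313 vs 252).
#5: worse on price (298 vs 252).
#6: worse on price (273 vs 252).
#7: worse on price (817 vs 252).
#8: worse on price (634 vs 252).
#9: worse on price (1365 vs 252).
#10: worse on price (761 vs 252).
No option dominates #2.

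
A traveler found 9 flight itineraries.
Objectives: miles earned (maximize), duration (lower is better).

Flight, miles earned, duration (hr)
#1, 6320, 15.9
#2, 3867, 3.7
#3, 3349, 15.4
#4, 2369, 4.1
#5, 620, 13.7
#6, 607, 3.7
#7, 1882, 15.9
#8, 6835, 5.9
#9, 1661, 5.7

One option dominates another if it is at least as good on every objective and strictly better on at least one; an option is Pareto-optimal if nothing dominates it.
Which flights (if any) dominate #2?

none

#1: worse on duration (15.9 vs 3.7).
#3: worse on miles earned (3349 vs 3867).
#4: worse on miles earned (2369 vs 3867).
#5: worse on miles earned (620 vs 3867).
#6: worse on miles earned (607 vs 3867).
#7: worse on miles earned (1882 vs 3867).
#8: worse on duration (5.9 vs 3.7).
#9: worse on miles earned (1661 vs 3867).
No option dominates #2.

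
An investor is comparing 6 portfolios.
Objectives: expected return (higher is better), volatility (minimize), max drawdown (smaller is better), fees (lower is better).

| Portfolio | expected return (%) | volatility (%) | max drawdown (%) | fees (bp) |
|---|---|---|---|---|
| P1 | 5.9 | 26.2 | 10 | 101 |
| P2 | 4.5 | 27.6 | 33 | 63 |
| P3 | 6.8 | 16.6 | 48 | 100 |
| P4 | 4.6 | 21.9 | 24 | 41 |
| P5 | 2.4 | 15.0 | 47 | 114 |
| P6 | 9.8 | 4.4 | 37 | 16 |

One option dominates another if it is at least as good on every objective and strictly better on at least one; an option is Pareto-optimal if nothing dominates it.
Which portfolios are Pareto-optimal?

P1, P4, P6

P1: not dominated (best max drawdown).
P2: dominated by P4 (expected return 4.6≥4.5, volatility 21.9≤27.6, max drawdown 24≤33, fees 41≤63).
P3: dominated by P6 (expected return 9.8≥6.8, volatility 4.4≤16.6, max drawdown 37≤48, fees 16≤100).
P4: not dominated.
P5: dominated by P6 (expected return 9.8≥2.4, volatility 4.4≤15.0, max drawdown 37≤47, fees 16≤114).
P6: not dominated (best expected return).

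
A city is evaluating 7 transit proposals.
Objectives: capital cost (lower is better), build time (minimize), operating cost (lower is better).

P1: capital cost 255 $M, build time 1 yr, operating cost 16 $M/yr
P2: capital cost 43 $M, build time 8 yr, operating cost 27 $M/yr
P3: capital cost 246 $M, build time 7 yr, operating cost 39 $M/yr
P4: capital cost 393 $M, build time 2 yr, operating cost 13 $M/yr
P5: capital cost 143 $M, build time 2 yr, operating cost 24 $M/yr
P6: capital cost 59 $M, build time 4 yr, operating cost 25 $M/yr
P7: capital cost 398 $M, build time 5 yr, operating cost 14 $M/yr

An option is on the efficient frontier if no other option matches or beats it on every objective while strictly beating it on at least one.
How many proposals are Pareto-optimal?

P1: not dominated (best build time).
P2: not dominated (best capital cost).
P3: dominated by P5 (capital cost 143≤246, build time 2≤7, operating cost 24≤39).
P4: not dominated (best operating cost).
P5: not dominated.
P6: not dominated.
P7: dominated by P4 (capital cost 393≤398, build time 2≤5, operating cost 13≤14).
Pareto-optimal: P1, P2, P4, P5, P6 → 5.

5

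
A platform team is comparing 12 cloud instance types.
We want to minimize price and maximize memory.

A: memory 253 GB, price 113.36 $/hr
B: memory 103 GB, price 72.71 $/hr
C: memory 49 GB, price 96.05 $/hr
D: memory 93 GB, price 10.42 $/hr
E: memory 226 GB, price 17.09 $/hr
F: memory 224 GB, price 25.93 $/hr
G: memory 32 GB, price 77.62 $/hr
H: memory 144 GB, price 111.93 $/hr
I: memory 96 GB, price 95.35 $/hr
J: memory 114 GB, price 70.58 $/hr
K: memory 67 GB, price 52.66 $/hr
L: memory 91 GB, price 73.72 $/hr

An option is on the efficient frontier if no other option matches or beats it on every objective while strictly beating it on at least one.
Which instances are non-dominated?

A, D, E

A: not dominated (best memory).
B: dominated by E (memory 226≥103, price 17.09≤72.71).
C: dominated by B (memory 103≥49, price 72.71≤96.05).
D: not dominated (best price).
E: not dominated.
F: dominated by E (memory 226≥224, price 17.09≤25.93).
G: dominated by B (memory 103≥32, price 72.71≤77.62).
H: dominated by E (memory 226≥144, price 17.09≤111.93).
I: dominated by B (memory 103≥96, price 72.71≤95.35).
J: dominated by E (memory 226≥114, price 17.09≤70.58).
K: dominated by D (memory 93≥67, price 10.42≤52.66).
L: dominated by B (memory 103≥91, price 72.71≤73.72).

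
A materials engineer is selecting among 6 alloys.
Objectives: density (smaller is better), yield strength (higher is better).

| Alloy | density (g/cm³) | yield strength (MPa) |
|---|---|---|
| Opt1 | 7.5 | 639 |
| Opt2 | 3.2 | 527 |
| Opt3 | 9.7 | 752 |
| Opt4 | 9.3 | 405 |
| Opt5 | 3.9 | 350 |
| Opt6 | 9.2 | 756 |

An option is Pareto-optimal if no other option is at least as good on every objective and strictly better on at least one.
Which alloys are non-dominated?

Opt1, Opt2, Opt6

Opt1: not dominated.
Opt2: not dominated (best density).
Opt3: dominated by Opt6 (density 9.2≤9.7, yield strength 756≥752).
Opt4: dominated by Opt1 (density 7.5≤9.3, yield strength 639≥405).
Opt5: dominated by Opt2 (density 3.2≤3.9, yield strength 527≥350).
Opt6: not dominated (best yield strength).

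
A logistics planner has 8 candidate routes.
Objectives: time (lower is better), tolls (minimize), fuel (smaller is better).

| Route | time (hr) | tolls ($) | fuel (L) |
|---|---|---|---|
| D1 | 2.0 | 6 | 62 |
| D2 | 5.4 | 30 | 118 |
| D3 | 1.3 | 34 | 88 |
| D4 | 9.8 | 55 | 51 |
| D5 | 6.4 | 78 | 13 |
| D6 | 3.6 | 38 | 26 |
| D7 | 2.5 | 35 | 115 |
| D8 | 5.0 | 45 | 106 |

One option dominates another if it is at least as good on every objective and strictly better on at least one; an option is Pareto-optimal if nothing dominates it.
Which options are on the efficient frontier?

D1, D3, D5, D6

D1: not dominated (best tolls).
D2: dominated by D1 (time 2.0≤5.4, tolls 6≤30, fuel 62≤118).
D3: not dominated (best time).
D4: dominated by D6 (time 3.6≤9.8, tolls 38≤55, fuel 26≤51).
D5: not dominated (best fuel).
D6: not dominated.
D7: dominated by D1 (time 2.0≤2.5, tolls 6≤35, fuel 62≤115).
D8: dominated by D1 (time 2.0≤5.0, tolls 6≤45, fuel 62≤106).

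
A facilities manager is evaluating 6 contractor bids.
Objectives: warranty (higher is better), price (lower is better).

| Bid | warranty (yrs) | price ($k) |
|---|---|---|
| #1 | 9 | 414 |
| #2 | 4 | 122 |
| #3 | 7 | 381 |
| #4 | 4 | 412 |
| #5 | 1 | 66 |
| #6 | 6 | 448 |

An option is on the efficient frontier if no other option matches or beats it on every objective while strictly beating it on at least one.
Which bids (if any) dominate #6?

#1, #3

#1: warranty 9≥6, price 414≤448 — dominates #6.
#3: warranty 7≥6, price 381≤448 — dominates #6.
Others (#2, #4, #5) are each worse than #6 on at least one objective.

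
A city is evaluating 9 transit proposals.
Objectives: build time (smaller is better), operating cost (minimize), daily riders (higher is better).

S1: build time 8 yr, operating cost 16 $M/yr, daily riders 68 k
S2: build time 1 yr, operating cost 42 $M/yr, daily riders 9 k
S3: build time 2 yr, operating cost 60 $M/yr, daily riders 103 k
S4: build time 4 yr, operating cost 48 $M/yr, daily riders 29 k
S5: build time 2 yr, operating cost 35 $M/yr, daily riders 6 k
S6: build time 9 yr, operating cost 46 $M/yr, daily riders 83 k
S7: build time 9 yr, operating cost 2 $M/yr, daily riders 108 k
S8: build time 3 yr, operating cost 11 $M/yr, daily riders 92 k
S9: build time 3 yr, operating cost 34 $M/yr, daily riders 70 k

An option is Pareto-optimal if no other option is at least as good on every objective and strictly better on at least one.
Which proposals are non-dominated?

S1: dominated by S8 (build time 3≤8, operating cost 11≤16, daily riders 92≥68).
S2: not dominated (best build time).
S3: not dominated.
S4: dominated by S8 (build time 3≤4, operating cost 11≤48, daily riders 92≥29).
S5: not dominated.
S6: dominated by S7 (build time 9≤9, operating cost 2≤46, daily riders 108≥83).
S7: not dominated (best operating cost).
S8: not dominated.
S9: dominated by S8 (build time 3≤3, operating cost 11≤34, daily riders 92≥70).

S2, S3, S5, S7, S8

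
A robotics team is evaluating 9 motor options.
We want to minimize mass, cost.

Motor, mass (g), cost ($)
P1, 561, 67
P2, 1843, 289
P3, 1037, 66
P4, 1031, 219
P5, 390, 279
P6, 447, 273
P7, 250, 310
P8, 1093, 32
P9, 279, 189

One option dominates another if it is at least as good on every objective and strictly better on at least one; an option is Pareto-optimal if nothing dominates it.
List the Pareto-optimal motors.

P1, P3, P7, P8, P9

P1: not dominated.
P2: dominated by P1 (mass 561≤1843, cost 67≤289).
P3: not dominated.
P4: dominated by P1 (mass 561≤1031, cost 67≤219).
P5: dominated by P9 (mass 279≤390, cost 189≤279).
P6: dominated by P9 (mass 279≤447, cost 189≤273).
P7: not dominated (best mass).
P8: not dominated (best cost).
P9: not dominated.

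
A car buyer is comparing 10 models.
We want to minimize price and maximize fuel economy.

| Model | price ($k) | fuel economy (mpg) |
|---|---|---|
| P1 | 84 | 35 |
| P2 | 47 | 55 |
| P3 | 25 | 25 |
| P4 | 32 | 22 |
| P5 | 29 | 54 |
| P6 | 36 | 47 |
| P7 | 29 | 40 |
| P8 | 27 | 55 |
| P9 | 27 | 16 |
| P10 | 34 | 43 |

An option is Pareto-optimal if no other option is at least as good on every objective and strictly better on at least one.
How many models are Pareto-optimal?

P1: dominated by P2 (price 47≤84, fuel economy 55≥35).
P2: dominated by P8 (price 27≤47, fuel economy 55≥55).
P3: not dominated (best price).
P4: dominated by P3 (price 25≤32, fuel economy 25≥22).
P5: dominated by P8 (price 27≤29, fuel economy 55≥54).
P6: dominated by P5 (price 29≤36, fuel economy 54≥47).
P7: dominated by P5 (price 29≤29, fuel economy 54≥40).
P8: not dominated.
P9: dominated by P3 (price 25≤27, fuel economy 25≥16).
P10: dominated by P5 (price 29≤34, fuel economy 54≥43).
Pareto-optimal: P3, P8 → 2.

2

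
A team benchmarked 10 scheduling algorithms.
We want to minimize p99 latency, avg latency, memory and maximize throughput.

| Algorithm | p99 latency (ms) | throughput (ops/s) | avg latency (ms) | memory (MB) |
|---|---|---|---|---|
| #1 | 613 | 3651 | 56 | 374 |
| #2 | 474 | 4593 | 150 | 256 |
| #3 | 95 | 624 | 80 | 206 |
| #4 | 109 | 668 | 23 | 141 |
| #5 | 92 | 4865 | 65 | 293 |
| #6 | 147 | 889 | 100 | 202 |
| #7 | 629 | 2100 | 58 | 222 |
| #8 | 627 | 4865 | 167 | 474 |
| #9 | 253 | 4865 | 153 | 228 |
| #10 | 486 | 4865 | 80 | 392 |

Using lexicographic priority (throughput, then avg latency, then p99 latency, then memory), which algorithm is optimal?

First maximize throughput: best is 4865, kept {#5, #8, #9, #10}.
Then minimize avg latency: best is 65, kept {#5}.

#5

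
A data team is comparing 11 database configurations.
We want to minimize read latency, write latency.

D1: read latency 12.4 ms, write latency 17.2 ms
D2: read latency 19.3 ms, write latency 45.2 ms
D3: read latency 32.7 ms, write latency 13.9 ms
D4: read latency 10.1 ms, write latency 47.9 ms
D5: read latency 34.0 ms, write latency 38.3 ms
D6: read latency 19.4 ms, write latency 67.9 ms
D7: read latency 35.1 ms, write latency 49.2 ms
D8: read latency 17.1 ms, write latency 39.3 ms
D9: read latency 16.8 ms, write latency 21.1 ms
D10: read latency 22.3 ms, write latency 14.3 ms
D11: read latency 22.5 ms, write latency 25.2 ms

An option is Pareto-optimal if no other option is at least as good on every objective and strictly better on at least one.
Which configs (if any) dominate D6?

D1: read latency 12.4≤19.4, write latency 17.2≤67.9 — dominates D6.
D2: read latency 19.3≤19.4, write latency 45.2≤67.9 — dominates D6.
D4: read latency 10.1≤19.4, write latency 47.9≤67.9 — dominates D6.
D8: read latency 17.1≤19.4, write latency 39.3≤67.9 — dominates D6.
D9: read latency 16.8≤19.4, write latency 21.1≤67.9 — dominates D6.
Others (D3, D5, D7, D10, D11) are each worse than D6 on at least one objective.

D1, D2, D4, D8, D9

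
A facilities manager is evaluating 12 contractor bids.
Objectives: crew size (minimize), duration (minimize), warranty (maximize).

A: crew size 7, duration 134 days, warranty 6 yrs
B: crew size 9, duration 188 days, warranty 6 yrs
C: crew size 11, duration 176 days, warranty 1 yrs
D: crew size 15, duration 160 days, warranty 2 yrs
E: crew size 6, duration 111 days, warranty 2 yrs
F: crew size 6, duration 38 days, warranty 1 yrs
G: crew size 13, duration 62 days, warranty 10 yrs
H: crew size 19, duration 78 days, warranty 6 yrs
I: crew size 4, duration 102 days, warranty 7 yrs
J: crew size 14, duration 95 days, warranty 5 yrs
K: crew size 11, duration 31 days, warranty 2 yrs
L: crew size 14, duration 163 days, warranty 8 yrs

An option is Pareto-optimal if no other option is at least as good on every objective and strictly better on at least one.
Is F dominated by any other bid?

A: worse on crew size (7 vs 6).
B: worse on crew size (9 vs 6).
C: worse on crew size (11 vs 6).
D: worse on crew size (15 vs 6).
E: worse on duration (111 vs 38).
G: worse on crew size (13 vs 6).
H: worse on crew size (19 vs 6).
I: worse on duration (102 vs 38).
J: worse on crew size (14 vs 6).
K: worse on crew size (11 vs 6).
L: worse on crew size (14 vs 6).
No option is at least as good as F on every objective and strictly better on one.

No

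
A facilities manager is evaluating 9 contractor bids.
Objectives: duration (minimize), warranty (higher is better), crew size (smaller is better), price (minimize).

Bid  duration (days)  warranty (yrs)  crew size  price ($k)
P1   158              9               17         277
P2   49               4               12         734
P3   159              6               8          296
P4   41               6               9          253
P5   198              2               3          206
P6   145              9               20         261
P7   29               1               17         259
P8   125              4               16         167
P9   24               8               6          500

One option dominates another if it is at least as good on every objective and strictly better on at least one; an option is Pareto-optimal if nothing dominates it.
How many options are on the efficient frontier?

8

P1: not dominated.
P2: dominated by P4 (duration 41≤49, warranty 6≥4, crew size 9≤12, price 253≤734).
P3: not dominated.
P4: not dominated.
P5: not dominated (best crew size).
P6: not dominated.
P7: not dominated.
P8: not dominated (best price).
P9: not dominated (best duration).
Pareto-optimal: P1, P3, P4, P5, P6, P7, P8, P9 → 8.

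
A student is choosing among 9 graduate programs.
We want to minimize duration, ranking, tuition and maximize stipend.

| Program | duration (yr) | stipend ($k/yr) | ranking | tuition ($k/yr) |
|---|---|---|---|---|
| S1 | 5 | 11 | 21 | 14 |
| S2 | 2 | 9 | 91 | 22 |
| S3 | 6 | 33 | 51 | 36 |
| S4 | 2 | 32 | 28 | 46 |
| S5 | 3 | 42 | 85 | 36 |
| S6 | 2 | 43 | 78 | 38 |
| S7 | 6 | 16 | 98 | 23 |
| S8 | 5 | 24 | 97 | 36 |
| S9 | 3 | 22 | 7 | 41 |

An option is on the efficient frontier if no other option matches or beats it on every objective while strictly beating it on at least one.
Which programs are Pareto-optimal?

S1, S2, S3, S4, S5, S6, S7, S9

S1: not dominated (best tuition).
S2: not dominated.
S3: not dominated.
S4: not dominated.
S5: not dominated.
S6: not dominated (best stipend).
S7: not dominated.
S8: dominated by S5 (duration 3≤5, stipend 42≥24, ranking 85≤97, tuition 36≤36).
S9: not dominated (best ranking).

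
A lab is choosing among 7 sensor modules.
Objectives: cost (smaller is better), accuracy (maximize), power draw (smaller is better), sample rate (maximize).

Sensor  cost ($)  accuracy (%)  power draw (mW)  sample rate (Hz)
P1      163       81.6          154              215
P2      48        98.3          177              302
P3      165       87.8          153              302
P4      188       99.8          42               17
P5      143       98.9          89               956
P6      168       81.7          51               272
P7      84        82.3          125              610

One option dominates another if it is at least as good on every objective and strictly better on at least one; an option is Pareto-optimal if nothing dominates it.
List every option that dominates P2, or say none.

P1: worse on cost (163 vs 48).
P3: worse on cost (165 vs 48).
P4: worse on cost (188 vs 48).
P5: worse on cost (143 vs 48).
P6: worse on cost (168 vs 48).
P7: worse on cost (84 vs 48).
No option dominates P2.

none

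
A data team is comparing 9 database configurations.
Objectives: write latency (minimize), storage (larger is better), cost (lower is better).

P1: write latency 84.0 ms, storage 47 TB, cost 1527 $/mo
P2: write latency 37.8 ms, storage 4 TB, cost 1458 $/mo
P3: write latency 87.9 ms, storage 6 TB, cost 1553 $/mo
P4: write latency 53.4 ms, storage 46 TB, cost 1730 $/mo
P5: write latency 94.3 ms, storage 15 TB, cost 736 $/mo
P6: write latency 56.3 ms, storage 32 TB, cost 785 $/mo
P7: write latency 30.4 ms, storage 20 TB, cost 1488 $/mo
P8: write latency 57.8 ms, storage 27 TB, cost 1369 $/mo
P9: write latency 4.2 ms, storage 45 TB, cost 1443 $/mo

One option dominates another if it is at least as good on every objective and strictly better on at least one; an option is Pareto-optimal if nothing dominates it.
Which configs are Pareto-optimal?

P1, P4, P5, P6, P9

P1: not dominated (best storage).
P2: dominated by P9 (write latency 4.2≤37.8, storage 45≥4, cost 1443≤1458).
P3: dominated by P1 (write latency 84.0≤87.9, storage 47≥6, cost 1527≤1553).
P4: not dominated.
P5: not dominated (best cost).
P6: not dominated.
P7: dominated by P9 (write latency 4.2≤30.4, storage 45≥20, cost 1443≤1488).
P8: dominated by P6 (write latency 56.3≤57.8, storage 32≥27, cost 785≤1369).
P9: not dominated (best write latency).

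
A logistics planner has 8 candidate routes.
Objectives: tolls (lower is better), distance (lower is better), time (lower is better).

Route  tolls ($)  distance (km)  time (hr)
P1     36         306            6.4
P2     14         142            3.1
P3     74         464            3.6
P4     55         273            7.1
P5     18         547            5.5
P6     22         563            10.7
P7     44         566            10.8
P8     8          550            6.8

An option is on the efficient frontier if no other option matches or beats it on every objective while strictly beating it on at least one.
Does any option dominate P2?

P1: worse on tolls (36 vs 14).
P3: worse on tolls (74 vs 14).
P4: worse on tolls (55 vs 14).
P5: worse on tolls (18 vs 14).
P6: worse on tolls (22 vs 14).
P7: worse on tolls (44 vs 14).
P8: worse on distance (550 vs 142).
No option is at least as good as P2 on every objective and strictly better on one.

No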